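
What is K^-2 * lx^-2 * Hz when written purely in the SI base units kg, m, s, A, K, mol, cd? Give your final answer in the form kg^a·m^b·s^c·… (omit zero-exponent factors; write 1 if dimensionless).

m⁴·s⁻¹·K⁻²·cd⁻²

lx = m⁻²·cd.
So lx⁻² = m⁴·cd⁻².
Hz = s⁻¹.
Combining: K⁻²·lx⁻²·Hz = K⁻² · (m⁴·cd⁻²) · s⁻¹ = m⁴·s⁻¹·K⁻²·cd⁻².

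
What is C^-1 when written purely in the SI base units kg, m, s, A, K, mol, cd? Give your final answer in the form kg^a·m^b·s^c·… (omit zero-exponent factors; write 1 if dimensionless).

C = A·s = s·A (charge = current × time).
So C⁻¹ = s⁻¹·A⁻¹.

s⁻¹·A⁻¹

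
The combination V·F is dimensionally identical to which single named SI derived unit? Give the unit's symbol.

C

V = kg·m²·s⁻³·A⁻¹.
F = kg⁻¹·m⁻²·s⁴·A².
Combining: V·F = (kg·m²·s⁻³·A⁻¹) · (kg⁻¹·m⁻²·s⁴·A²) = s·A.
s·A is the base-SI form of the coulomb.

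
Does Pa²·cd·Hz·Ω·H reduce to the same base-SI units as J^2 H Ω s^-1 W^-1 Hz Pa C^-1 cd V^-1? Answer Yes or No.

No

Left side:
  Pa = kg·m⁻¹·s⁻².
  So Pa² = kg²·m⁻²·s⁻⁴.
  Hz = s⁻¹.
  Ω = kg·m²·s⁻³·A⁻².
  H = kg·m²·s⁻²·A⁻².
  Combining: Pa²·cd·Hz·Ω·H = (kg²·m⁻²·s⁻⁴) · cd · s⁻¹ · (kg·m²·s⁻³·A⁻²) · (kg·m²·s⁻²·A⁻²) = kg⁴·m²·s⁻¹⁰·A⁻⁴·cd.
Right side:
  J = N·m (work = force × distance),
      = kg·m²·s⁻².
  So J² = kg²·m⁴·s⁻⁴.
  H = Wb/A (inductance = flux per current),
      = kg·m²·s⁻²·A⁻².
  Ω = V/A (resistance = voltage per current),
      = kg·m²·s⁻³·A⁻².
  W = J/s (power = energy per time),
      = kg·m²·s⁻³.
  So W⁻¹ = kg⁻¹·m⁻²·s³.
  Hz = 1/s = s⁻¹ (frequency is cycles per second).
  Pa = N/m² (pressure = force per area),
      = kg·m⁻¹·s⁻².
  C = A·s = s·A (charge = current × time).
  So C⁻¹ = s⁻¹·A⁻¹.
  V = W/A (potential = power per current),
      = kg·m²·s⁻³·A⁻¹.
  So V⁻¹ = kg⁻¹·m⁻²·s³·A.
  Combining: J²·H·Ω·s⁻¹·W⁻¹·Hz·Pa·C⁻¹·cd·V⁻¹ = (kg²·m⁴·s⁻⁴) · (kg·m²·s⁻²·A⁻²) · (kg·m²·s⁻³·A⁻²) · s⁻¹ · (kg⁻¹·m⁻²·s³) · s⁻¹ · (kg·m⁻¹·s⁻²) · (s⁻¹·A⁻¹) · cd · (kg⁻¹·m⁻²·s³·A) = kg³·m³·s⁻⁸·A⁻⁴·cd.
Left is kg⁴·m²·s⁻¹⁰·A⁻⁴·cd; right is kg³·m³·s⁻⁸·A⁻⁴·cd — different.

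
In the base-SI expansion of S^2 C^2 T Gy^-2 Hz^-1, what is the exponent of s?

11

S = 1/Ω (conductance is reciprocal resistance),
    = kg⁻¹·m⁻²·s³·A².
So S² = kg⁻²·m⁻⁴·s⁶·A⁴.
C = A·s = s·A (charge = current × time).
So C² = s²·A².
T = Wb/m² (flux density = flux per area),
    = kg·s⁻²·A⁻¹.
Gy = J/kg (absorbed dose = energy per mass),
    = m²·s⁻².
So Gy⁻² = m⁻⁴·s⁴.
Hz = 1/s = s⁻¹ (frequency is cycles per second).
So Hz⁻¹ = s.
Combining: S²·C²·T·Gy⁻²·Hz⁻¹ = (kg⁻²·m⁻⁴·s⁶·A⁴) · (s²·A²) · (kg·s⁻²·A⁻¹) · (m⁻⁴·s⁴) · s = kg⁻¹·m⁻⁸·s¹¹·A⁵.
The exponent of s is 11.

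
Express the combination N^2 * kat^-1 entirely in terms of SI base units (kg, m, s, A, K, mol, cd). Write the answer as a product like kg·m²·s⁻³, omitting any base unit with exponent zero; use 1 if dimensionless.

kg²·m²·s⁻³·mol⁻¹

N = kg·m·s⁻².
So N² = kg²·m²·s⁻⁴.
kat = s⁻¹·mol.
So kat⁻¹ = s·mol⁻¹.
Combining: N²·kat⁻¹ = (kg²·m²·s⁻⁴) · (s·mol⁻¹) = kg²·m²·s⁻³·mol⁻¹.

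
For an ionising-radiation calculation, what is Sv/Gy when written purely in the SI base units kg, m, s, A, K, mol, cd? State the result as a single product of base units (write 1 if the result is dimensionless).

Gy = m²·s⁻².
So Gy⁻¹ = m⁻²·s².
Sv = m²·s⁻².
Combining: Gy⁻¹·Sv = (m⁻²·s²) · (m²·s⁻²) = 1.

1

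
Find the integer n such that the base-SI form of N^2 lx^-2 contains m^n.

6

N = kg·m/s² = kg·m·s⁻² (force = mass × acceleration).
So N² = kg²·m²·s⁻⁴.
lx = lm/m² (illuminance = luminous flux per area),
    = m⁻²·cd.
So lx⁻² = m⁴·cd⁻².
Combining: N²·lx⁻² = (kg²·m²·s⁻⁴) · (m⁴·cd⁻²) = kg²·m⁶·s⁻⁴·cd⁻².
The exponent of m is 6.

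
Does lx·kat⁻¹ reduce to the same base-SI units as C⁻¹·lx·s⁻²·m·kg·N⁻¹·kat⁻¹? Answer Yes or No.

Left side:
  lx = m⁻²·cd.
  kat = s⁻¹·mol.
  So kat⁻¹ = s·mol⁻¹.
  Combining: lx·kat⁻¹ = (m⁻²·cd) · (s·mol⁻¹) = m⁻²·s·mol⁻¹·cd.
Right side:
  C = A·s = s·A (charge = current × time).
  So C⁻¹ = s⁻¹·A⁻¹.
  lx = lm/m² (illuminance = luminous flux per area),
      = m⁻²·cd.
  N = kg·m/s² = kg·m·s⁻² (force = mass × acceleration).
  So N⁻¹ = kg⁻¹·m⁻¹·s².
  kat = mol/s = s⁻¹·mol (catalytic activity).
  So kat⁻¹ = s·mol⁻¹.
  Combining: C⁻¹·lx·s⁻²·m·kg·N⁻¹·kat⁻¹ = (s⁻¹·A⁻¹) · (m⁻²·cd) · s⁻² · m · kg · (kg⁻¹·m⁻¹·s²) · (s·mol⁻¹) = m⁻²·A⁻¹·mol⁻¹·cd.
Left is m⁻²·s·mol⁻¹·cd; right is m⁻²·A⁻¹·mol⁻¹·cd — different.

No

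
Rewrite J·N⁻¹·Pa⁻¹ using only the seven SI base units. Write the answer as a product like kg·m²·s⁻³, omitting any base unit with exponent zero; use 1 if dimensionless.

J = N·m (work = force × distance),
    = kg·m²·s⁻².
N = kg·m/s² = kg·m·s⁻² (force = mass × acceleration).
So N⁻¹ = kg⁻¹·m⁻¹·s².
Pa = N/m² (pressure = force per area),
    = kg·m⁻¹·s⁻².
So Pa⁻¹ = kg⁻¹·m·s².
Combining: J·N⁻¹·Pa⁻¹ = (kg·m²·s⁻²) · (kg⁻¹·m⁻¹·s²) · (kg⁻¹·m·s²) = kg⁻¹·m²·s².

kg⁻¹·m²·s²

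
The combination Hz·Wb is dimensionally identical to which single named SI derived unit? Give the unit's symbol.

Hz = 1/s = s⁻¹ (frequency is cycles per second).
Wb = V·s (flux: a volt is a weber per second),
    = kg·m²·s⁻²·A⁻¹.
Combining: Hz·Wb = s⁻¹ · (kg·m²·s⁻²·A⁻¹) = kg·m²·s⁻³·A⁻¹.
kg·m²·s⁻³·A⁻¹ is the base-SI form of the volt.

V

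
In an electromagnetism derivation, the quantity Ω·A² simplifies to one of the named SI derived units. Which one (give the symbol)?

W

Ω = V/A (resistance = voltage per current),
    = kg·m²·s⁻³·A⁻².
Combining: Ω·A² = (kg·m²·s⁻³·A⁻²) · A² = kg·m²·s⁻³.
kg·m²·s⁻³ is the base-SI form of the watt.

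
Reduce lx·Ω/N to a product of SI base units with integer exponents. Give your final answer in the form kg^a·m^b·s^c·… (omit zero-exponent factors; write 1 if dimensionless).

m⁻¹·s⁻¹·A⁻²·cd

N = kg·m/s² = kg·m·s⁻² (force = mass × acceleration).
So N⁻¹ = kg⁻¹·m⁻¹·s².
lx = lm/m² (illuminance = luminous flux per area),
    = m⁻²·cd.
Ω = V/A (resistance = voltage per current),
    = kg·m²·s⁻³·A⁻².
Combining: N⁻¹·lx·Ω = (kg⁻¹·m⁻¹·s²) · (m⁻²·cd) · (kg·m²·s⁻³·A⁻²) = m⁻¹·s⁻¹·A⁻²·cd.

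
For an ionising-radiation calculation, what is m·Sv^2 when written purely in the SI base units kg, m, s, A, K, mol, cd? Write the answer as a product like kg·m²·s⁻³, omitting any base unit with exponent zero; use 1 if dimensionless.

m⁵·s⁻⁴

Sv = J/kg (equivalent dose = energy per mass),
    = m²·s⁻².
So Sv² = m⁴·s⁻⁴.
Combining: m·Sv² = m · (m⁴·s⁻⁴) = m⁵·s⁻⁴.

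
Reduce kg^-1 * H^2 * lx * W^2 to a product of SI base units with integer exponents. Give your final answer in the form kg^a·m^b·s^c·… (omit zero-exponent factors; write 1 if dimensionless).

kg³·m⁶·s⁻¹⁰·A⁻⁴·cd

H = Wb/A (inductance = flux per current),
    = kg·m²·s⁻²·A⁻².
So H² = kg²·m⁴·s⁻⁴·A⁻⁴.
lx = lm/m² (illuminance = luminous flux per area),
    = m⁻²·cd.
W = J/s (power = energy per time),
    = kg·m²·s⁻³.
So W² = kg²·m⁴·s⁻⁶.
Combining: kg⁻¹·H²·lx·W² = kg⁻¹ · (kg²·m⁴·s⁻⁴·A⁻⁴) · (m⁻²·cd) · (kg²·m⁴·s⁻⁶) = kg³·m⁶·s⁻¹⁰·A⁻⁴·cd.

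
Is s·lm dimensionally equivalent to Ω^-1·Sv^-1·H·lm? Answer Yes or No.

Left side:
  lm = cd·sr = cd (luminous flux; sr is dimensionless).
  Combining: s·lm = s · cd = s·cd.
Right side:
  Ω = kg·m²·s⁻³·A⁻².
  So Ω⁻¹ = kg⁻¹·m⁻²·s³·A².
  Sv = m²·s⁻².
  So Sv⁻¹ = m⁻²·s².
  H = kg·m²·s⁻²·A⁻².
  lm = cd.
  Combining: Ω⁻¹·Sv⁻¹·H·lm = (kg⁻¹·m⁻²·s³·A²) · (m⁻²·s²) · (kg·m²·s⁻²·A⁻²) · cd = m⁻²·s³·cd.
Left is s·cd; right is m⁻²·s³·cd — different.

No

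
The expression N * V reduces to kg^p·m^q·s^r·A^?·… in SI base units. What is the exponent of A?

N = kg·m·s⁻².
V = kg·m²·s⁻³·A⁻¹.
Combining: N·V = (kg·m·s⁻²) · (kg·m²·s⁻³·A⁻¹) = kg²·m³·s⁻⁵·A⁻¹.
The exponent of A is -1.

-1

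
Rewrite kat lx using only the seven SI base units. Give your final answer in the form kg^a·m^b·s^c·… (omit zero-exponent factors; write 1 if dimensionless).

m⁻²·s⁻¹·mol·cd

kat = mol/s = s⁻¹·mol (catalytic activity).
lx = lm/m² (illuminance = luminous flux per area),
    = m⁻²·cd.
Combining: kat·lx = (s⁻¹·mol) · (m⁻²·cd) = m⁻²·s⁻¹·mol·cd.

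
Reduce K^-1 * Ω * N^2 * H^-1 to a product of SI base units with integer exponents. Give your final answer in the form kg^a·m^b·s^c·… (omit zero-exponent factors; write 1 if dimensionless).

kg²·m²·s⁻⁵·K⁻¹

Ω = V/A (resistance = voltage per current),
    = kg·m²·s⁻³·A⁻².
N = kg·m/s² = kg·m·s⁻² (force = mass × acceleration).
So N² = kg²·m²·s⁻⁴.
H = Wb/A (inductance = flux per current),
    = kg·m²·s⁻²·A⁻².
So H⁻¹ = kg⁻¹·m⁻²·s²·A².
Combining: K⁻¹·Ω·N²·H⁻¹ = K⁻¹ · (kg·m²·s⁻³·A⁻²) · (kg²·m²·s⁻⁴) · (kg⁻¹·m⁻²·s²·A²) = kg²·m²·s⁻⁵·K⁻¹.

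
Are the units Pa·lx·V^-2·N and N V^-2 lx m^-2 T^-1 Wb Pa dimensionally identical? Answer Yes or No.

Left side:
  Pa = N/m² (pressure = force per area),
      = kg·m⁻¹·s⁻².
  lx = lm/m² (illuminance = luminous flux per area),
      = m⁻²·cd.
  V = W/A (potential = power per current),
      = kg·m²·s⁻³·A⁻¹.
  So V⁻² = kg⁻²·m⁻⁴·s⁶·A².
  N = kg·m/s² = kg·m·s⁻² (force = mass × acceleration).
  Combining: Pa·lx·V⁻²·N = (kg·m⁻¹·s⁻²) · (m⁻²·cd) · (kg⁻²·m⁻⁴·s⁶·A²) · (kg·m·s⁻²) = m⁻⁶·s²·A²·cd.
Right side:
  N = kg·m/s² = kg·m·s⁻² (force = mass × acceleration).
  V = W/A (potential = power per current),
      = kg·m²·s⁻³·A⁻¹.
  So V⁻² = kg⁻²·m⁻⁴·s⁶·A².
  lx = lm/m² (illuminance = luminous flux per area),
      = m⁻²·cd.
  T = Wb/m² (flux density = flux per area),
      = kg·s⁻²·A⁻¹.
  So T⁻¹ = kg⁻¹·s²·A.
  Wb = V·s (flux: a volt is a weber per second),
      = kg·m²·s⁻²·A⁻¹.
  Pa = N/m² (pressure = force per area),
      = kg·m⁻¹·s⁻².
  Combining: N·V⁻²·lx·m⁻²·T⁻¹·Wb·Pa = (kg·m·s⁻²) · (kg⁻²·m⁻⁴·s⁶·A²) · (m⁻²·cd) · m⁻² · (kg⁻¹·s²·A) · (kg·m²·s⁻²·A⁻¹) · (kg·m⁻¹·s⁻²) = m⁻⁶·s²·A²·cd.
Both reduce to m⁻⁶·s²·A²·cd.

Yes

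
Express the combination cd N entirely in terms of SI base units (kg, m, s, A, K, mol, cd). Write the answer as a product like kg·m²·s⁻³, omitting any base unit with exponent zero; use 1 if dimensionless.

kg·m·s⁻²·cd

N = kg·m·s⁻².
Combining: cd·N = cd · (kg·m·s⁻²) = kg·m·s⁻²·cd.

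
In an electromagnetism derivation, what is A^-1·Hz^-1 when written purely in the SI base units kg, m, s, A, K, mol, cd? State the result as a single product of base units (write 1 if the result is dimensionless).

Hz = 1/s = s⁻¹ (frequency is cycles per second).
So Hz⁻¹ = s.
Combining: A⁻¹·Hz⁻¹ = A⁻¹ · s = s·A⁻¹.

s·A⁻¹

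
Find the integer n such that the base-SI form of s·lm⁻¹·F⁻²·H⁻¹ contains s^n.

lm = cd·sr = cd (luminous flux; sr is dimensionless).
So lm⁻¹ = cd⁻¹.
F = C/V (capacitance = charge per voltage),
    = A·s/(kg·m²·s⁻³·A⁻¹) (substituting C and V),
    = kg⁻¹·m⁻²·s⁴·A².
So F⁻² = kg²·m⁴·s⁻⁸·A⁻⁴.
H = Wb/A (inductance = flux per current),
    = kg·m²·s⁻²·A⁻².
So H⁻¹ = kg⁻¹·m⁻²·s²·A².
Combining: s·lm⁻¹·F⁻²·H⁻¹ = s · cd⁻¹ · (kg²·m⁴·s⁻⁸·A⁻⁴) · (kg⁻¹·m⁻²·s²·A²) = kg·m²·s⁻⁵·A⁻²·cd⁻¹.
The exponent of s is -5.

-5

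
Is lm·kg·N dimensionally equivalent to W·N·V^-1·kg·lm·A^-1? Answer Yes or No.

Left side:
  lm = cd.
  N = kg·m·s⁻².
  Combining: lm·kg·N = cd · kg · (kg·m·s⁻²) = kg²·m·s⁻²·cd.
Right side:
  W = J/s (power = energy per time),
      = kg·m²·s⁻³.
  N = kg·m/s² = kg·m·s⁻² (force = mass × acceleration).
  V = W/A (potential = power per current),
      = kg·m²·s⁻³·A⁻¹.
  So V⁻¹ = kg⁻¹·m⁻²·s³·A.
  lm = cd·sr = cd (luminous flux; sr is dimensionless).
  Combining: W·N·V⁻¹·kg·lm·A⁻¹ = (kg·m²·s⁻³) · (kg·m·s⁻²) · (kg⁻¹·m⁻²·s³·A) · kg · cd · A⁻¹ = kg²·m·s⁻²·cd.
Both reduce to kg²·m·s⁻²·cd.

Yes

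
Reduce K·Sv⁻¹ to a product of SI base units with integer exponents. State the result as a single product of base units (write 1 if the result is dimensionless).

m⁻²·s²·K

Sv = J/kg (equivalent dose = energy per mass),
    = m²·s⁻².
So Sv⁻¹ = m⁻²·s².
Combining: K·Sv⁻¹ = K · (m⁻²·s²) = m⁻²·s²·K.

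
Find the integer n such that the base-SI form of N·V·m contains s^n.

N = kg·m·s⁻².
V = kg·m²·s⁻³·A⁻¹.
Combining: N·V·m = (kg·m·s⁻²) · (kg·m²·s⁻³·A⁻¹) · m = kg²·m⁴·s⁻⁵·A⁻¹.
The exponent of s is -5.

-5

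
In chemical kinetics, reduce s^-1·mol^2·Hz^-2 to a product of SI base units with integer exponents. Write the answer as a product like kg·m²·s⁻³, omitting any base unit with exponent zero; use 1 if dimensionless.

Hz = 1/s = s⁻¹ (frequency is cycles per second).
So Hz⁻² = s².
Combining: s⁻¹·mol²·Hz⁻² = s⁻¹ · mol² · s² = s·mol².

s·mol²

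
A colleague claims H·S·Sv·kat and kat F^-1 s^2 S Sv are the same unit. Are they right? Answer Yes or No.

Left side:
  H = kg·m²·s⁻²·A⁻².
  S = kg⁻¹·m⁻²·s³·A².
  Sv = m²·s⁻².
  kat = s⁻¹·mol.
  Combining: H·S·Sv·kat = (kg·m²·s⁻²·A⁻²) · (kg⁻¹·m⁻²·s³·A²) · (m²·s⁻²) · (s⁻¹·mol) = m²·s⁻²·mol.
Right side:
  kat = mol/s = s⁻¹·mol (catalytic activity).
  F = C/V (capacitance = charge per voltage),
      = A·s/(kg·m²·s⁻³·A⁻¹) (substituting C and V),
      = kg⁻¹·m⁻²·s⁴·A².
  So F⁻¹ = kg·m²·s⁻⁴·A⁻².
  S = 1/Ω (conductance is reciprocal resistance),
      = kg⁻¹·m⁻²·s³·A².
  Sv = J/kg (equivalent dose = energy per mass),
      = m²·s⁻².
  Combining: kat·F⁻¹·s²·S·Sv = (s⁻¹·mol) · (kg·m²·s⁻⁴·A⁻²) · s² · (kg⁻¹·m⁻²·s³·A²) · (m²·s⁻²) = m²·s⁻²·mol.
Both reduce to m²·s⁻²·mol.

Yes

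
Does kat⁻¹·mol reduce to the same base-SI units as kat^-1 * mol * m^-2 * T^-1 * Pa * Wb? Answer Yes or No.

Left side:
  kat = mol/s = s⁻¹·mol (catalytic activity).
  So kat⁻¹ = s·mol⁻¹.
  Combining: kat⁻¹·mol = (s·mol⁻¹) · mol = s.
Right side:
  kat = s⁻¹·mol.
  So kat⁻¹ = s·mol⁻¹.
  T = kg·s⁻²·A⁻¹.
  So T⁻¹ = kg⁻¹·s²·A.
  Pa = kg·m⁻¹·s⁻².
  Wb = kg·m²·s⁻²·A⁻¹.
  Combining: kat⁻¹·mol·m⁻²·T⁻¹·Pa·Wb = (s·mol⁻¹) · mol · m⁻² · (kg⁻¹·s²·A) · (kg·m⁻¹·s⁻²) · (kg·m²·s⁻²·A⁻¹) = kg·m⁻¹·s⁻¹.
Left is s; right is kg·m⁻¹·s⁻¹ — different.

No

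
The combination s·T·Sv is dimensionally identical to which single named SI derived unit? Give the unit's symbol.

V

T = Wb/m² (flux density = flux per area),
    = kg·s⁻²·A⁻¹.
Sv = J/kg (equivalent dose = energy per mass),
    = m²·s⁻².
Combining: s·T·Sv = s · (kg·s⁻²·A⁻¹) · (m²·s⁻²) = kg·m²·s⁻³·A⁻¹.
kg·m²·s⁻³·A⁻¹ is the base-SI form of the volt.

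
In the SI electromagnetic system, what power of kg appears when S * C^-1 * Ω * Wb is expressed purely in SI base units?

1

S = 1/Ω (conductance is reciprocal resistance),
    = kg⁻¹·m⁻²·s³·A².
C = A·s = s·A (charge = current × time).
So C⁻¹ = s⁻¹·A⁻¹.
Ω = V/A (resistance = voltage per current),
    = kg·m²·s⁻³·A⁻².
Wb = V·s (flux: a volt is a weber per second),
    = kg·m²·s⁻²·A⁻¹.
Combining: S·C⁻¹·Ω·Wb = (kg⁻¹·m⁻²·s³·A²) · (s⁻¹·A⁻¹) · (kg·m²·s⁻³·A⁻²) · (kg·m²·s⁻²·A⁻¹) = kg·m²·s⁻³·A⁻².
The exponent of kg is 1.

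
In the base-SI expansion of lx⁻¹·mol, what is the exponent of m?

lx = m⁻²·cd.
So lx⁻¹ = m²·cd⁻¹.
Combining: lx⁻¹·mol = (m²·cd⁻¹) · mol = m²·mol·cd⁻¹.
The exponent of m is 2.

2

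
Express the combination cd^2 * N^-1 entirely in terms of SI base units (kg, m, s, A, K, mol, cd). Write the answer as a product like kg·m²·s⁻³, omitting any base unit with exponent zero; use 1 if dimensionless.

N = kg·m/s² = kg·m·s⁻² (force = mass × acceleration).
So N⁻¹ = kg⁻¹·m⁻¹·s².
Combining: cd²·N⁻¹ = cd² · (kg⁻¹·m⁻¹·s²) = kg⁻¹·m⁻¹·s²·cd².

kg⁻¹·m⁻¹·s²·cd²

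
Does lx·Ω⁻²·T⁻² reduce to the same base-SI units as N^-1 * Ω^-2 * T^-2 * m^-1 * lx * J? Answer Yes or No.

Yes

Left side:
  lx = m⁻²·cd.
  Ω = kg·m²·s⁻³·A⁻².
  So Ω⁻² = kg⁻²·m⁻⁴·s⁶·A⁴.
  T = kg·s⁻²·A⁻¹.
  So T⁻² = kg⁻²·s⁴·A².
  Combining: lx·Ω⁻²·T⁻² = (m⁻²·cd) · (kg⁻²·m⁻⁴·s⁶·A⁴) · (kg⁻²·s⁴·A²) = kg⁻⁴·m⁻⁶·s¹⁰·A⁶·cd.
Right side:
  N = kg·m·s⁻².
  So N⁻¹ = kg⁻¹·m⁻¹·s².
  Ω = kg·m²·s⁻³·A⁻².
  So Ω⁻² = kg⁻²·m⁻⁴·s⁶·A⁴.
  T = kg·s⁻²·A⁻¹.
  So T⁻² = kg⁻²·s⁴·A².
  lx = m⁻²·cd.
  J = kg·m²·s⁻².
  Combining: N⁻¹·Ω⁻²·T⁻²·m⁻¹·lx·J = (kg⁻¹·m⁻¹·s²) · (kg⁻²·m⁻⁴·s⁶·A⁴) · (kg⁻²·s⁴·A²) · m⁻¹ · (m⁻²·cd) · (kg·m²·s⁻²) = kg⁻⁴·m⁻⁶·s¹⁰·A⁶·cd.
Both reduce to kg⁻⁴·m⁻⁶·s¹⁰·A⁶·cd.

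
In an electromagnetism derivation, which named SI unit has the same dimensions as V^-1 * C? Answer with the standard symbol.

F

V = kg·m²·s⁻³·A⁻¹.
So V⁻¹ = kg⁻¹·m⁻²·s³·A.
C = s·A.
Combining: V⁻¹·C = (kg⁻¹·m⁻²·s³·A) · (s·A) = kg⁻¹·m⁻²·s⁴·A².
kg⁻¹·m⁻²·s⁴·A² is the base-SI form of the farad.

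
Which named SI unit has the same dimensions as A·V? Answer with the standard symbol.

W

V = kg·m²·s⁻³·A⁻¹.
Combining: A·V = A · (kg·m²·s⁻³·A⁻¹) = kg·m²·s⁻³.
kg·m²·s⁻³ is the base-SI form of the watt.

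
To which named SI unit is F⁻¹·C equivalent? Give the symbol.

F = C/V (capacitance = charge per voltage),
    = A·s/(kg·m²·s⁻³·A⁻¹) (substituting C and V),
    = kg⁻¹·m⁻²·s⁴·A².
So F⁻¹ = kg·m²·s⁻⁴·A⁻².
C = A·s = s·A (charge = current × time).
Combining: F⁻¹·C = (kg·m²·s⁻⁴·A⁻²) · (s·A) = kg·m²·s⁻³·A⁻¹.
kg·m²·s⁻³·A⁻¹ is the base-SI form of the volt.

V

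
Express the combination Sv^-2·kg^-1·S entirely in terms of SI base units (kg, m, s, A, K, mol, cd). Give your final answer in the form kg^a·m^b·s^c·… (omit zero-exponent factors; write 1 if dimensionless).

Sv = J/kg (equivalent dose = energy per mass),
    = m²·s⁻².
So Sv⁻² = m⁻⁴·s⁴.
S = 1/Ω (conductance is reciprocal resistance),
    = kg⁻¹·m⁻²·s³·A².
Combining: Sv⁻²·kg⁻¹·S = (m⁻⁴·s⁴) · kg⁻¹ · (kg⁻¹·m⁻²·s³·A²) = kg⁻²·m⁻⁶·s⁷·A².

kg⁻²·m⁻⁶·s⁷·A²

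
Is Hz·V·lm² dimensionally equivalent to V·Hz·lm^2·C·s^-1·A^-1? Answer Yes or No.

Left side:
  Hz = s⁻¹.
  V = kg·m²·s⁻³·A⁻¹.
  lm = cd.
  So lm² = cd².
  Combining: Hz·V·lm² = s⁻¹ · (kg·m²·s⁻³·A⁻¹) · cd² = kg·m²·s⁻⁴·A⁻¹·cd².
Right side:
  V = kg·m²·s⁻³·A⁻¹.
  Hz = s⁻¹.
  lm = cd.
  So lm² = cd².
  C = s·A.
  Combining: V·Hz·lm²·C·s⁻¹·A⁻¹ = (kg·m²·s⁻³·A⁻¹) · s⁻¹ · cd² · (s·A) · s⁻¹ · A⁻¹ = kg·m²·s⁻⁴·A⁻¹·cd².
Both reduce to kg·m²·s⁻⁴·A⁻¹·cd².

Yes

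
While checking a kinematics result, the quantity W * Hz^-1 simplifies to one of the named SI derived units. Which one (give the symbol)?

J

W = J/s (power = energy per time),
    = kg·m²·s⁻³.
Hz = 1/s = s⁻¹ (frequency is cycles per second).
So Hz⁻¹ = s.
Combining: W·Hz⁻¹ = (kg·m²·s⁻³) · s = kg·m²·s⁻².
kg·m²·s⁻² is the base-SI form of the joule.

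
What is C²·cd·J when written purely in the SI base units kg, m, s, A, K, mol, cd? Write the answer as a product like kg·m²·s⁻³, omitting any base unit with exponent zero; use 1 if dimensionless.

kg·m²·A²·cd

C = s·A.
So C² = s²·A².
J = kg·m²·s⁻².
Combining: C²·cd·J = (s²·A²) · cd · (kg·m²·s⁻²) = kg·m²·A²·cd.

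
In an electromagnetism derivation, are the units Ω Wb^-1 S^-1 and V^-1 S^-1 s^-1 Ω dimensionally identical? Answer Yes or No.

Left side:
  Ω = V/A (resistance = voltage per current),
      = kg·m²·s⁻³·A⁻².
  Wb = V·s (flux: a volt is a weber per second),
      = kg·m²·s⁻²·A⁻¹.
  So Wb⁻¹ = kg⁻¹·m⁻²·s²·A.
  S = 1/Ω (conductance is reciprocal resistance),
      = kg⁻¹·m⁻²·s³·A².
  So S⁻¹ = kg·m²·s⁻³·A⁻².
  Combining: Ω·Wb⁻¹·S⁻¹ = (kg·m²·s⁻³·A⁻²) · (kg⁻¹·m⁻²·s²·A) · (kg·m²·s⁻³·A⁻²) = kg·m²·s⁻⁴·A⁻³.
Right side:
  V = kg·m²·s⁻³·A⁻¹.
  So V⁻¹ = kg⁻¹·m⁻²·s³·A.
  S = kg⁻¹·m⁻²·s³·A².
  So S⁻¹ = kg·m²·s⁻³·A⁻².
  Ω = kg·m²·s⁻³·A⁻².
  Combining: V⁻¹·S⁻¹·s⁻¹·Ω = (kg⁻¹·m⁻²·s³·A) · (kg·m²·s⁻³·A⁻²) · s⁻¹ · (kg·m²·s⁻³·A⁻²) = kg·m²·s⁻⁴·A⁻³.
Both reduce to kg·m²·s⁻⁴·A⁻³.

Yes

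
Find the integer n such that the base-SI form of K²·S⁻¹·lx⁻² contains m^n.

6

S = 1/Ω (conductance is reciprocal resistance),
    = kg⁻¹·m⁻²·s³·A².
So S⁻¹ = kg·m²·s⁻³·A⁻².
lx = lm/m² (illuminance = luminous flux per area),
    = m⁻²·cd.
So lx⁻² = m⁴·cd⁻².
Combining: K²·S⁻¹·lx⁻² = K² · (kg·m²·s⁻³·A⁻²) · (m⁴·cd⁻²) = kg·m⁶·s⁻³·A⁻²·K²·cd⁻².
The exponent of m is 6.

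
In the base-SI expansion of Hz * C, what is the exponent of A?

Hz = s⁻¹.
C = s·A.
Combining: Hz·C = s⁻¹ · (s·A) = A.
The exponent of A is 1.

1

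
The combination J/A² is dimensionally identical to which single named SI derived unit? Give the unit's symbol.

J = N·m (work = force × distance),
    = kg·m²·s⁻².
Combining: J·A⁻² = (kg·m²·s⁻²) · A⁻² = kg·m²·s⁻²·A⁻².
kg·m²·s⁻²·A⁻² is the base-SI form of the henry.

H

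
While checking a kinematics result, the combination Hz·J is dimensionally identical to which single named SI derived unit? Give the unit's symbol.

Hz = 1/s = s⁻¹ (frequency is cycles per second).
J = N·m (work = force × distance),
    = kg·m²·s⁻².
Combining: Hz·J = s⁻¹ · (kg·m²·s⁻²) = kg·m²·s⁻³.
kg·m²·s⁻³ is the base-SI form of the watt.

W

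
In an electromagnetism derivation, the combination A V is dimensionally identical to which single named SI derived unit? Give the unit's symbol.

W

V = W/A (potential = power per current),
    = kg·m²·s⁻³·A⁻¹.
Combining: A·V = A · (kg·m²·s⁻³·A⁻¹) = kg·m²·s⁻³.
kg·m²·s⁻³ is the base-SI form of the watt.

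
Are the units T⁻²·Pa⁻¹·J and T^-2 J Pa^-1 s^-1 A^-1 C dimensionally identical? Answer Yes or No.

Yes

Left side:
  T = Wb/m² (flux density = flux per area),
      = kg·s⁻²·A⁻¹.
  So T⁻² = kg⁻²·s⁴·A².
  Pa = N/m² (pressure = force per area),
      = kg·m⁻¹·s⁻².
  So Pa⁻¹ = kg⁻¹·m·s².
  J = N·m (work = force × distance),
      = kg·m²·s⁻².
  Combining: T⁻²·Pa⁻¹·J = (kg⁻²·s⁴·A²) · (kg⁻¹·m·s²) · (kg·m²·s⁻²) = kg⁻²·m³·s⁴·A².
Right side:
  T = kg·s⁻²·A⁻¹.
  So T⁻² = kg⁻²·s⁴·A².
  J = kg·m²·s⁻².
  Pa = kg·m⁻¹·s⁻².
  So Pa⁻¹ = kg⁻¹·m·s².
  C = s·A.
  Combining: T⁻²·J·Pa⁻¹·s⁻¹·A⁻¹·C = (kg⁻²·s⁴·A²) · (kg·m²·s⁻²) · (kg⁻¹·m·s²) · s⁻¹ · A⁻¹ · (s·A) = kg⁻²·m³·s⁴·A².
Both reduce to kg⁻²·m³·s⁴·A².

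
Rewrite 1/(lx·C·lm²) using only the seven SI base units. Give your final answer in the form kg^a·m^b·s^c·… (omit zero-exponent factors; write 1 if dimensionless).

m²·s⁻¹·A⁻¹·cd⁻³

lx = lm/m² (illuminance = luminous flux per area),
    = m⁻²·cd.
So lx⁻¹ = m²·cd⁻¹.
C = A·s = s·A (charge = current × time).
So C⁻¹ = s⁻¹·A⁻¹.
lm = cd·sr = cd (luminous flux; sr is dimensionless).
So lm⁻² = cd⁻².
Combining: lx⁻¹·C⁻¹·lm⁻² = (m²·cd⁻¹) · (s⁻¹·A⁻¹) · cd⁻² = m²·s⁻¹·A⁻¹·cd⁻³.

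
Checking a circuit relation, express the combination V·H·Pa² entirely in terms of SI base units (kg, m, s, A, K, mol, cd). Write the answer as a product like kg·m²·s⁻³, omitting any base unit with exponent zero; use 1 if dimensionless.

kg⁴·m²·s⁻⁹·A⁻³

V = W/A (potential = power per current),
    = kg·m²·s⁻³·A⁻¹.
H = Wb/A (inductance = flux per current),
    = kg·m²·s⁻²·A⁻².
Pa = N/m² (pressure = force per area),
    = kg·m⁻¹·s⁻².
So Pa² = kg²·m⁻²·s⁻⁴.
Combining: V·H·Pa² = (kg·m²·s⁻³·A⁻¹) · (kg·m²·s⁻²·A⁻²) · (kg²·m⁻²·s⁻⁴) = kg⁴·m²·s⁻⁹·A⁻³.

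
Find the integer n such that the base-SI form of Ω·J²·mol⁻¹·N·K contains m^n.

7

Ω = kg·m²·s⁻³·A⁻².
J = kg·m²·s⁻².
So J² = kg²·m⁴·s⁻⁴.
N = kg·m·s⁻².
Combining: Ω·J²·mol⁻¹·N·K = (kg·m²·s⁻³·A⁻²) · (kg²·m⁴·s⁻⁴) · mol⁻¹ · (kg·m·s⁻²) · K = kg⁴·m⁷·s⁻⁹·A⁻²·K·mol⁻¹.
The exponent of m is 7.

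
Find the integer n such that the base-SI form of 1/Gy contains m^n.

-2

Gy = m²·s⁻².
So Gy⁻¹ = m⁻²·s².
The exponent of m is -2.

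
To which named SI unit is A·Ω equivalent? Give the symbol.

V

Ω = kg·m²·s⁻³·A⁻².
Combining: A·Ω = A · (kg·m²·s⁻³·A⁻²) = kg·m²·s⁻³·A⁻¹.
kg·m²·s⁻³·A⁻¹ is the base-SI form of the volt.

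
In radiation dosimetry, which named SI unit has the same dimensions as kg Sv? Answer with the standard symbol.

Sv = m²·s⁻².
Combining: kg·Sv = kg · (m²·s⁻²) = kg·m²·s⁻².
kg·m²·s⁻² is the base-SI form of the joule.

J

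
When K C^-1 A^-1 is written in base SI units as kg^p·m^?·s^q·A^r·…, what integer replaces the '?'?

0

C = s·A.
So C⁻¹ = s⁻¹·A⁻¹.
Combining: K·C⁻¹·A⁻¹ = K · (s⁻¹·A⁻¹) · A⁻¹ = s⁻¹·A⁻²·K.
The exponent of m is 0.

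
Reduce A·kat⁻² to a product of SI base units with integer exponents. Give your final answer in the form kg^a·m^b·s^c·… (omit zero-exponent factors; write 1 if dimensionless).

kat = mol/s = s⁻¹·mol (catalytic activity).
So kat⁻² = s²·mol⁻².
Combining: A·kat⁻² = A · (s²·mol⁻²) = s²·A·mol⁻².

s²·A·mol⁻²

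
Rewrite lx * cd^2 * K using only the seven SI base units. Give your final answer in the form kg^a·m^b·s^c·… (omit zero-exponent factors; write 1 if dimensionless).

m⁻²·K·cd³

lx = lm/m² (illuminance = luminous flux per area),
    = m⁻²·cd.
Combining: lx·cd²·K = (m⁻²·cd) · cd² · K = m⁻²·K·cd³.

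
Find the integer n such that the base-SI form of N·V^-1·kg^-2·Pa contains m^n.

N = kg·m·s⁻².
V = kg·m²·s⁻³·A⁻¹.
So V⁻¹ = kg⁻¹·m⁻²·s³·A.
Pa = kg·m⁻¹·s⁻².
Combining: N·V⁻¹·kg⁻²·Pa = (kg·m·s⁻²) · (kg⁻¹·m⁻²·s³·A) · kg⁻² · (kg·m⁻¹·s⁻²) = kg⁻¹·m⁻²·s⁻¹·A.
The exponent of m is -2.

-2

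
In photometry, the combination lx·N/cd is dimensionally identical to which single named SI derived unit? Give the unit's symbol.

lx = lm/m² (illuminance = luminous flux per area),
    = m⁻²·cd.
N = kg·m/s² = kg·m·s⁻² (force = mass × acceleration).
Combining: lx·cd⁻¹·N = (m⁻²·cd) · cd⁻¹ · (kg·m·s⁻²) = kg·m⁻¹·s⁻².
kg·m⁻¹·s⁻² is the base-SI form of the pascal.

Pa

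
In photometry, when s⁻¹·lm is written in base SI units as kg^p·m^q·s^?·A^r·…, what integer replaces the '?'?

lm = cd.
Combining: s⁻¹·lm = s⁻¹ · cd = s⁻¹·cd.
The exponent of s is -1.

-1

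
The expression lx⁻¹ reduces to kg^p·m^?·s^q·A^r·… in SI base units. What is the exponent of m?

lx = lm/m² (illuminance = luminous flux per area),
    = m⁻²·cd.
So lx⁻¹ = m²·cd⁻¹.
The exponent of m is 2.

2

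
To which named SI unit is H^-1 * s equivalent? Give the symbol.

S

H = Wb/A (inductance = flux per current),
    = kg·m²·s⁻²·A⁻².
So H⁻¹ = kg⁻¹·m⁻²·s²·A².
Combining: H⁻¹·s = (kg⁻¹·m⁻²·s²·A²) · s = kg⁻¹·m⁻²·s³·A².
kg⁻¹·m⁻²·s³·A² is the base-SI form of the siemens.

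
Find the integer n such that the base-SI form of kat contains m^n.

kat = s⁻¹·mol.
The exponent of m is 0.

0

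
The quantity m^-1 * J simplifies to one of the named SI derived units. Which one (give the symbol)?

J = kg·m²·s⁻².
Combining: m⁻¹·J = m⁻¹ · (kg·m²·s⁻²) = kg·m·s⁻².
kg·m·s⁻² is the base-SI form of the newton.

N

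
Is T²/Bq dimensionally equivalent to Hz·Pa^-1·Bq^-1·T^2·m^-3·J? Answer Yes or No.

No

Left side:
  Bq = 1/s = s⁻¹ (activity is decays per second).
  So Bq⁻¹ = s.
  T = Wb/m² (flux density = flux per area),
      = kg·s⁻²·A⁻¹.
  So T² = kg²·s⁻⁴·A⁻².
  Combining: Bq⁻¹·T² = s · (kg²·s⁻⁴·A⁻²) = kg²·s⁻³·A⁻².
Right side:
  Hz = 1/s = s⁻¹ (frequency is cycles per second).
  Pa = N/m² (pressure = force per area),
      = kg·m⁻¹·s⁻².
  So Pa⁻¹ = kg⁻¹·m·s².
  Bq = 1/s = s⁻¹ (activity is decays per second).
  So Bq⁻¹ = s.
  T = Wb/m² (flux density = flux per area),
      = kg·s⁻²·A⁻¹.
  So T² = kg²·s⁻⁴·A⁻².
  J = N·m (work = force × distance),
      = kg·m²·s⁻².
  Combining: Hz·Pa⁻¹·Bq⁻¹·T²·m⁻³·J = s⁻¹ · (kg⁻¹·m·s²) · s · (kg²·s⁻⁴·A⁻²) · m⁻³ · (kg·m²·s⁻²) = kg²·s⁻⁴·A⁻².
Left is kg²·s⁻³·A⁻²; right is kg²·s⁻⁴·A⁻² — different.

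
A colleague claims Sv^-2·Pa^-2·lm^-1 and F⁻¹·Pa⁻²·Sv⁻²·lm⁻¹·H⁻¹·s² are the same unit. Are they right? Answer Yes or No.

Left side:
  Sv = J/kg (equivalent dose = energy per mass),
      = m²·s⁻².
  So Sv⁻² = m⁻⁴·s⁴.
  Pa = N/m² (pressure = force per area),
      = kg·m⁻¹·s⁻².
  So Pa⁻² = kg⁻²·m²·s⁴.
  lm = cd·sr = cd (luminous flux; sr is dimensionless).
  So lm⁻¹ = cd⁻¹.
  Combining: Sv⁻²·Pa⁻²·lm⁻¹ = (m⁻⁴·s⁴) · (kg⁻²·m²·s⁴) · cd⁻¹ = kg⁻²·m⁻²·s⁸·cd⁻¹.
Right side:
  F = C/V (capacitance = charge per voltage),
      = A·s/(kg·m²·s⁻³·A⁻¹) (substituting C and V),
      = kg⁻¹·m⁻²·s⁴·A².
  So F⁻¹ = kg·m²·s⁻⁴·A⁻².
  Pa = N/m² (pressure = force per area),
      = kg·m⁻¹·s⁻².
  So Pa⁻² = kg⁻²·m²·s⁴.
  Sv = J/kg (equivalent dose = energy per mass),
      = m²·s⁻².
  So Sv⁻² = m⁻⁴·s⁴.
  lm = cd·sr = cd (luminous flux; sr is dimensionless).
  So lm⁻¹ = cd⁻¹.
  H = Wb/A (inductance = flux per current),
      = kg·m²·s⁻²·A⁻².
  So H⁻¹ = kg⁻¹·m⁻²·s²·A².
  Combining: F⁻¹·Pa⁻²·Sv⁻²·lm⁻¹·H⁻¹·s² = (kg·m²·s⁻⁴·A⁻²) · (kg⁻²·m²·s⁴) · (m⁻⁴·s⁴) · cd⁻¹ · (kg⁻¹·m⁻²·s²·A²) · s² = kg⁻²·m⁻²·s⁸·cd⁻¹.
Both reduce to kg⁻²·m⁻²·s⁸·cd⁻¹.

Yes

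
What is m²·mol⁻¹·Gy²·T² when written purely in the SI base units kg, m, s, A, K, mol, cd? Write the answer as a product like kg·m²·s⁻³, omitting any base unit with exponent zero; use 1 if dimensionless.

Gy = J/kg (absorbed dose = energy per mass),
    = m²·s⁻².
So Gy² = m⁴·s⁻⁴.
T = Wb/m² (flux density = flux per area),
    = kg·s⁻²·A⁻¹.
So T² = kg²·s⁻⁴·A⁻².
Combining: m²·mol⁻¹·Gy²·T² = m² · mol⁻¹ · (m⁴·s⁻⁴) · (kg²·s⁻⁴·A⁻²) = kg²·m⁶·s⁻⁸·A⁻²·mol⁻¹.

kg²·m⁶·s⁻⁸·A⁻²·mol⁻¹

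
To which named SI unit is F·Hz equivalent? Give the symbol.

F = C/V (capacitance = charge per voltage),
    = A·s/(kg·m²·s⁻³·A⁻¹) (substituting C and V),
    = kg⁻¹·m⁻²·s⁴·A².
Hz = 1/s = s⁻¹ (frequency is cycles per second).
Combining: F·Hz = (kg⁻¹·m⁻²·s⁴·A²) · s⁻¹ = kg⁻¹·m⁻²·s³·A².
kg⁻¹·m⁻²·s³·A² is the base-SI form of the siemens.

S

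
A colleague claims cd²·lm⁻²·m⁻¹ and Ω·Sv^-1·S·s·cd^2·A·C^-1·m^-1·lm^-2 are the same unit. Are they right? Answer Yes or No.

Left side:
  lm = cd·sr = cd (luminous flux; sr is dimensionless).
  So lm⁻² = cd⁻².
  Combining: cd²·lm⁻²·m⁻¹ = cd² · cd⁻² · m⁻¹ = m⁻¹.
Right side:
  Ω = V/A (resistance = voltage per current),
      = kg·m²·s⁻³·A⁻².
  Sv = J/kg (equivalent dose = energy per mass),
      = m²·s⁻².
  So Sv⁻¹ = m⁻²·s².
  S = 1/Ω (conductance is reciprocal resistance),
      = kg⁻¹·m⁻²·s³·A².
  C = A·s = s·A (charge = current × time).
  So C⁻¹ = s⁻¹·A⁻¹.
  lm = cd·sr = cd (luminous flux; sr is dimensionless).
  So lm⁻² = cd⁻².
  Combining: Ω·Sv⁻¹·S·s·cd²·A·C⁻¹·m⁻¹·lm⁻² = (kg·m²·s⁻³·A⁻²) · (m⁻²·s²) · (kg⁻¹·m⁻²·s³·A²) · s · cd² · A · (s⁻¹·A⁻¹) · m⁻¹ · cd⁻² = m⁻³·s².
Left is m⁻¹; right is m⁻³·s² — different.

No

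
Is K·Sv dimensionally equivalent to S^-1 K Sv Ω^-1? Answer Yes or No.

Yes

Left side:
  Sv = m²·s⁻².
  Combining: K·Sv = K · (m²·s⁻²) = m²·s⁻²·K.
Right side:
  S = 1/Ω (conductance is reciprocal resistance),
      = kg⁻¹·m⁻²·s³·A².
  So S⁻¹ = kg·m²·s⁻³·A⁻².
  Sv = J/kg (equivalent dose = energy per mass),
      = m²·s⁻².
  Ω = V/A (resistance = voltage per current),
      = kg·m²·s⁻³·A⁻².
  So Ω⁻¹ = kg⁻¹·m⁻²·s³·A².
  Combining: S⁻¹·K·Sv·Ω⁻¹ = (kg·m²·s⁻³·A⁻²) · K · (m²·s⁻²) · (kg⁻¹·m⁻²·s³·A²) = m²·s⁻²·K.
Both reduce to m²·s⁻²·K.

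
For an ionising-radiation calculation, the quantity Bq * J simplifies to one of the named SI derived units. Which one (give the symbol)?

W

Bq = 1/s = s⁻¹ (activity is decays per second).
J = N·m (work = force × distance),
    = kg·m²·s⁻².
Combining: Bq·J = s⁻¹ · (kg·m²·s⁻²) = kg·m²·s⁻³.
kg·m²·s⁻³ is the base-SI form of the watt.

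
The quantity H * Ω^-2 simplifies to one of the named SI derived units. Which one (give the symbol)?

F

H = kg·m²·s⁻²·A⁻².
Ω = kg·m²·s⁻³·A⁻².
So Ω⁻² = kg⁻²·m⁻⁴·s⁶·A⁴.
Combining: H·Ω⁻² = (kg·m²·s⁻²·A⁻²) · (kg⁻²·m⁻⁴·s⁶·A⁴) = kg⁻¹·m⁻²·s⁴·A².
kg⁻¹·m⁻²·s⁴·A² is the base-SI form of the farad.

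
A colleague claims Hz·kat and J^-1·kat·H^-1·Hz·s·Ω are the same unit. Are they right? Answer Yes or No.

No

Left side:
  Hz = s⁻¹.
  kat = s⁻¹·mol.
  Combining: Hz·kat = s⁻¹ · (s⁻¹·mol) = s⁻²·mol.
Right side:
  J = kg·m²·s⁻².
  So J⁻¹ = kg⁻¹·m⁻²·s².
  kat = s⁻¹·mol.
  H = kg·m²·s⁻²·A⁻².
  So H⁻¹ = kg⁻¹·m⁻²·s²·A².
  Hz = s⁻¹.
  Ω = kg·m²·s⁻³·A⁻².
  Combining: J⁻¹·kat·H⁻¹·Hz·s·Ω = (kg⁻¹·m⁻²·s²) · (s⁻¹·mol) · (kg⁻¹·m⁻²·s²·A²) · s⁻¹ · s · (kg·m²·s⁻³·A⁻²) = kg⁻¹·m⁻²·mol.
Left is s⁻²·mol; right is kg⁻¹·m⁻²·mol — different.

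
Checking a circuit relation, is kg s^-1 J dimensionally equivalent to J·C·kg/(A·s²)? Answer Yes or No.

Yes

Left side:
  J = N·m (work = force × distance),
      = kg·m²·s⁻².
  Combining: kg·s⁻¹·J = kg · s⁻¹ · (kg·m²·s⁻²) = kg²·m²·s⁻³.
Right side:
  J = kg·m²·s⁻².
  C = s·A.
  Combining: A⁻¹·s⁻²·J·C·kg = A⁻¹ · s⁻² · (kg·m²·s⁻²) · (s·A) · kg = kg²·m²·s⁻³.
Both reduce to kg²·m²·s⁻³.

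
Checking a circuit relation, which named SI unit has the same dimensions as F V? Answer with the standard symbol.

F = C/V (capacitance = charge per voltage),
    = A·s/(kg·m²·s⁻³·A⁻¹) (substituting C and V),
    = kg⁻¹·m⁻²·s⁴·A².
V = W/A (potential = power per current),
    = kg·m²·s⁻³·A⁻¹.
Combining: F·V = (kg⁻¹·m⁻²·s⁴·A²) · (kg·m²·s⁻³·A⁻¹) = s·A.
s·A is the base-SI form of the coulomb.

C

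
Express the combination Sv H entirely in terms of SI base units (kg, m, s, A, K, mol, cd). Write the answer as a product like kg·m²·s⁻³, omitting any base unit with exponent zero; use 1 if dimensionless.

kg·m⁴·s⁻⁴·A⁻²

Sv = m²·s⁻².
H = kg·m²·s⁻²·A⁻².
Combining: Sv·H = (m²·s⁻²) · (kg·m²·s⁻²·A⁻²) = kg·m⁴·s⁻⁴·A⁻².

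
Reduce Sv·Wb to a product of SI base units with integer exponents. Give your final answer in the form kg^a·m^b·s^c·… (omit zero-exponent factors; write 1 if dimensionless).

kg·m⁴·s⁻⁴·A⁻¹

Sv = J/kg (equivalent dose = energy per mass),
    = m²·s⁻².
Wb = V·s (flux: a volt is a weber per second),
    = kg·m²·s⁻²·A⁻¹.
Combining: Sv·Wb = (m²·s⁻²) · (kg·m²·s⁻²·A⁻¹) = kg·m⁴·s⁻⁴·A⁻¹.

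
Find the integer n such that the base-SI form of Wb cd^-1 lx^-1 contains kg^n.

1

Wb = V·s (flux: a volt is a weber per second),
    = kg·m²·s⁻²·A⁻¹.
lx = lm/m² (illuminance = luminous flux per area),
    = m⁻²·cd.
So lx⁻¹ = m²·cd⁻¹.
Combining: Wb·cd⁻¹·lx⁻¹ = (kg·m²·s⁻²·A⁻¹) · cd⁻¹ · (m²·cd⁻¹) = kg·m⁴·s⁻²·A⁻¹·cd⁻².
The exponent of kg is 1.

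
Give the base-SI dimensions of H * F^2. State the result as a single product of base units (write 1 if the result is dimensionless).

H = Wb/A (inductance = flux per current),
    = kg·m²·s⁻²·A⁻².
F = C/V (capacitance = charge per voltage),
    = A·s/(kg·m²·s⁻³·A⁻¹) (substituting C and V),
    = kg⁻¹·m⁻²·s⁴·A².
So F² = kg⁻²·m⁻⁴·s⁸·A⁴.
Combining: H·F² = (kg·m²·s⁻²·A⁻²) · (kg⁻²·m⁻⁴·s⁸·A⁴) = kg⁻¹·m⁻²·s⁶·A².

kg⁻¹·m⁻²·s⁶·A²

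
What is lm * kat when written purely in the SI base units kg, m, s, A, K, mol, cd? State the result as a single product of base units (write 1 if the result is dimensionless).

lm = cd·sr = cd (luminous flux; sr is dimensionless).
kat = mol/s = s⁻¹·mol (catalytic activity).
Combining: lm·kat = cd · (s⁻¹·mol) = s⁻¹·mol·cd.

s⁻¹·mol·cd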